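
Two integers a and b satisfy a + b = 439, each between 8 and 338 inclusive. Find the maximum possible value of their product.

For a fixed sum, the product ab is largest when a and b are as close as possible.
Taking a = 219 and b = 220 (both in [8, 338]) gives ab = 48180.

48180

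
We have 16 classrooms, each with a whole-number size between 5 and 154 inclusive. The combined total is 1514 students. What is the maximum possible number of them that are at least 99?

15

Suppose k of them are at least 99. Those contribute at least 99 each and the other 16 − k at least 5 each.
So the total is at least 99k + 5(16 − k) = 80 + 94k. This must be ≤ 1514, giving k ≤ 15.
k = 15 is achieved by 15 values at 99 and 1 at 5, total 1490; add 24 to one value (staying below 99) to reach 1514.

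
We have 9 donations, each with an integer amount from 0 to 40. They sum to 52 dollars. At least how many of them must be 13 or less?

6

Each value above 13 is at least 14, contributing at least 14 − 0 = 14 above the floor 0.
The sum exceeds the floor total 0 by 52, so at most ⌊52/14⌋ = 3 exceed 13, and at least 6 are ≤ 13.
Exactly 6 works: 6 values at 0 and 3 at 14 total 42; raise one of the low values by 10 (still ≤ 13) to hit 52.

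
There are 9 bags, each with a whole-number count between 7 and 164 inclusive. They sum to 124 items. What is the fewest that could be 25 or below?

Let j be the number exceeding 25. Then the total is ≥ 26·j + 7·(9 − j) = 63 + 19j.
So 19j ≤ 61 and j ≤ 3; hence at least 9 − 3 = 6 are ≤ 25.
Exactly 6 works: 6 values at 7 and 3 at 26 total 120; raise one of the low values by 4 (still ≤ 25) to hit 124.

6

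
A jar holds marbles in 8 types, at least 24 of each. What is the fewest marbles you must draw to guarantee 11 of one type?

In the worst case you draw 10 of each of the 8 types: 8 × 10 = 80.
One more forces 11 of some type, so 80 + 1 = 81.

81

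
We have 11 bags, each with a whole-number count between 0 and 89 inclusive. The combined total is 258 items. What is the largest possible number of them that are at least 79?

Suppose k of them are at least 79. Those contribute at least 79 each and the other 11 − k at least 0 each.
So the total is at least 79k + 0(11 − k) = 0 + 79k. This must be ≤ 258, giving k ≤ 3.
k = 3 is achieved by 3 values at 79 and 8 at 0, total 237; add 21 to one value (staying below 79) to reach 258.

3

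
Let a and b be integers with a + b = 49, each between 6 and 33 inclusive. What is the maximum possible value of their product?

600

ab = a(49 − a) is maximized when a is as near 49/2 as the bounds allow.
Taking a = 24 and b = 25 (both in [6, 33]) gives ab = 600.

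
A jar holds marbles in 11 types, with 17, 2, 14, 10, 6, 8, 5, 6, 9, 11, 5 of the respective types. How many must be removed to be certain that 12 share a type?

In the worst case you take as many as possible of each type without reaching 12: 11 + 2 + 11 + 10 + 6 + 8 + 5 + 6 + 9 + 11 + 5 = 84.
The next one must give 12 of some type, so 84 + 1 = 85.

85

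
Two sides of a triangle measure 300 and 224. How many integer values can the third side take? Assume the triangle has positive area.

The triangle inequality gives |300 − 224| < c < 300 + 224, i.e. 76 < c < 524.
So c can be any integer from 77 to 523: 447 values.

447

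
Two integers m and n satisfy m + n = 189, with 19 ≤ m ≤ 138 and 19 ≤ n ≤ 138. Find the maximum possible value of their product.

8930

With m + n fixed, mn peaks when the two are closest together.
Taking m = 94 and n = 95 (both in [19, 138]) gives mn = 8930.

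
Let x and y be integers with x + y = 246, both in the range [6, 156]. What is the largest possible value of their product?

For a fixed sum, the product xy is largest when x and y are as close as possible.
Taking x = 123 and y = 123 (both in [6, 156]) gives xy = 15129.

15129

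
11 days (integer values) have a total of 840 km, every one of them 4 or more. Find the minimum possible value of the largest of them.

Some value must be at least ⌈840/11⌉ = 77, since 11 × 76 = 836 < 840.
Taking 7 copies of 76 and 4 copies of 77 gives exactly 840, so 77 is attained.

77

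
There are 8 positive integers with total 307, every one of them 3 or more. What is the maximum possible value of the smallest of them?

The average is 307/8 < 39, so some value is ≤ 38.
Equality holds with 5 values of 38 and 3 values of 39.

38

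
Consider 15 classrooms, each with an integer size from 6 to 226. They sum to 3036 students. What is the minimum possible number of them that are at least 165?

If only k of them are at least 165, the other 15 − k are at most 164, so the total is at most k·226 + (15 − k)·164.
This must reach 3036, so k·226 + (15 − k)·164 ≥ 3036, giving k ≥ 10.
Exactly 10 works: 10 values at 226 and 5 at 164 total 3080; lower one of the high values by 44 (still ≥ 165) to hit 3036.

10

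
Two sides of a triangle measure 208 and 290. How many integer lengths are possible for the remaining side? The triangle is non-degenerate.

415

The triangle inequality gives |208 − 290| < c < 208 + 290, i.e. 82 < c < 498.
So c can be any integer from 83 to 497: 415 values.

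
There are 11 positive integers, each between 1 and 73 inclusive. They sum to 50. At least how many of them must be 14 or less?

Let j be the number exceeding 14. Then the total is ≥ 15·j + 1·(11 − j) = 11 + 14j.
So 14j ≤ 39 and j ≤ 2; hence at least 11 − 2 = 9 are ≤ 14.
Exactly 9 works: 9 values at 1 and 2 at 15 total 39; raise one of the low values by 11 (still ≤ 14) to hit 50.

9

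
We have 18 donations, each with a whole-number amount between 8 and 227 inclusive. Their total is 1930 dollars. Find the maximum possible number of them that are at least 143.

13

Suppose k of them are at least 143. Those contribute at least 143 each and the other 18 − k at least 8 each.
So the total is at least 143k + 8(18 − k) = 144 + 135k. This must be ≤ 1930, giving k ≤ 13.
k = 13 is achieved by 13 values at 143 and 5 at 8, total 1899; add 31 to one value (staying below 143) to reach 1930.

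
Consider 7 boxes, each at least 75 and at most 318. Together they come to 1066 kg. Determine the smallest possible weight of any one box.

75

Minimizing one value means maximizing the remaining 6.
The other 6 can take up 6 × 318 = 1908 ≥ 1066 − 75, so one box can sit at its floor of 75.
Achievable: one at 75 and the other 6 totalling 991, which fits since 6 × 75 ≤ 991 ≤ 6 × 318.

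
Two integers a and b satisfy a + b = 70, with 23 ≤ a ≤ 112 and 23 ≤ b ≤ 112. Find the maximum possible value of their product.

For a fixed sum, the product ab is largest when a and b are as close as possible.
Taking a = 35 and b = 35 (both in [23, 112]) gives ab = 1225.

1225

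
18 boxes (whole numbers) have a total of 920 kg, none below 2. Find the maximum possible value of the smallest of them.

51

The average is 920/18 < 52, so some value is ≤ 51.
Taking 16 copies of 51 and 2 copies of 52 gives exactly 920, so 51 is attained.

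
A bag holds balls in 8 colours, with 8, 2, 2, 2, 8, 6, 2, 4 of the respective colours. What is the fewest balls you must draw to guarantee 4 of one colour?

In the worst case you take as many as possible of each colour without reaching 4: 3 + 2 + 2 + 2 + 3 + 3 + 2 + 3 = 20.
The next one must give 4 of some colour, so 20 + 1 = 21.

21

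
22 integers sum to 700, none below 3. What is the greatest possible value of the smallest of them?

The 22 values sum to 700, so their minimum is at most ⌊700/22⌋ = 31.
Taking 4 copies of 31 and 18 copies of 32 gives exactly 700, so 31 is attained.

31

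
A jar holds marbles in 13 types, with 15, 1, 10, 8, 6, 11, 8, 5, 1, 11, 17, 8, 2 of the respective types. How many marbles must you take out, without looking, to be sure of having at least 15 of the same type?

100

In the worst case you take as many as possible of each type without reaching 15: 14 + 1 + 10 + 8 + 6 + 11 + 8 + 5 + 1 + 11 + 14 + 8 + 2 = 99.
The next one must give 15 of some type, so 99 + 1 = 100.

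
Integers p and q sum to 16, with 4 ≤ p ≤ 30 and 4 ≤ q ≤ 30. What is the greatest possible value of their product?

With p + q fixed, pq peaks when the two are closest together.
Taking p = 8 and q = 8 (both in [4, 30]) gives pq = 64.

64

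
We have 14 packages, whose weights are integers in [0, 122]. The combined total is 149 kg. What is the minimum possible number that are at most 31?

10

If only k of them are at most 31, the other 14 − k are at least 32, so the total is at least (14 − k)·32 + k·0.
This is ≤ 149, so (14 − k)·32 + 0k ≤ 149, which gives k ≥ 10.
Exactly 10 works: 10 values at 0 and 4 at 32 total 128; raise one of the low values by 21 (still ≤ 31) to hit 149.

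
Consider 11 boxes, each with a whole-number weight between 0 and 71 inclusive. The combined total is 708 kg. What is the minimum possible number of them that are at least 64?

Each value short of 64 is at most 63, costing at least 71 − 63 = 8 against the maximum total of 781.
We can afford to lose at most 781 − 708 = 73, so at most ⌊73/8⌋ = 9 fall short, and at least 2 are ≥ 64.
Exactly 2 works: 2 values at 71 and 9 at 63 total 709; lower one of the high values by 1 (still ≥ 64) to hit 708.

2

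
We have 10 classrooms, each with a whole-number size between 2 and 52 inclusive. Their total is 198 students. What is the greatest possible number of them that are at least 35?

5

If k of the values are ≥ 35, the total is ≥ 35k + 2(10 − k).
Setting 35k + 2(10 − k) ≤ 198 gives 33k ≤ 178, so k ≤ 5.
k = 5 is achieved by 5 values at 35 and 5 at 2, total 185; add 13 to one value (staying below 35) to reach 198.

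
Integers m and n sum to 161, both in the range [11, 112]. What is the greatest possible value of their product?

6480

With m + n fixed, mn peaks when the two are closest together.
Taking m = 80 and n = 81 (both in [11, 112]) gives mn = 6480.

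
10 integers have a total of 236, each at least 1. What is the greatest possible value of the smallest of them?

The 10 values sum to 236, so their minimum is at most ⌊236/10⌋ = 23.
Equality holds with 4 values of 23 and 6 values of 24.

23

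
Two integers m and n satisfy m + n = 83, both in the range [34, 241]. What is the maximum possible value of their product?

mn = m(83 − m) is maximized when m is as near 83/2 as the bounds allow.
Taking m = 41 and n = 42 (both in [34, 241]) gives mn = 1722.

1722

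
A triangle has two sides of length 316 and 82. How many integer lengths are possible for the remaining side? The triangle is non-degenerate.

The triangle inequality gives |316 − 82| < c < 316 + 82, i.e. 234 < c < 398.
So c can be any integer from 235 to 397: 163 values.

163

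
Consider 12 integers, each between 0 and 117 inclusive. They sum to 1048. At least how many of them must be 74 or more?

4

If only k of them are at least 74, the other 12 − k are at most 73, so the total is at most k·117 + (12 − k)·73.
This must reach 1048, so k·117 + (12 − k)·73 ≥ 1048, giving k ≥ 4.
Exactly 4 works: 4 values at 117 and 8 at 73 total 1052; lower one of the high values by 4 (still ≥ 74) to hit 1048.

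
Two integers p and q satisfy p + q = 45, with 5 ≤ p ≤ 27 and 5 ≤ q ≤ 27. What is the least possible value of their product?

486

Since p + q is fixed, pushing one of them to its bound minimizes the product.
At the endpoint p = 18, q = 45 − 18 = 27, so pq = 18 × 27 = 486.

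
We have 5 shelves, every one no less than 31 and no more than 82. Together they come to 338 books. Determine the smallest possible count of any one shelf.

31

Minimizing one value means maximizing the remaining 4.
The other 4 can take up 4 × 82 = 328 ≥ 338 − 31, so one shelf can sit at its floor of 31.
Achievable: one at 31 and the other 4 totalling 307, which fits since 4 × 31 ≤ 307 ≤ 4 × 82.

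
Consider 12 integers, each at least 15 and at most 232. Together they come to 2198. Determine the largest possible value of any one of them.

232

Maximizing one value means minimizing the remaining 11.
The other 11 contribute at least 11 × 15 = 165, leaving at most 2198 − 165 = 2033.
But each integer is capped at 232, so the maximum is 232.
Achievable: one at 232 and the other 11 totalling 1966, which fits since 11 × 15 ≤ 1966 ≤ 11 × 232.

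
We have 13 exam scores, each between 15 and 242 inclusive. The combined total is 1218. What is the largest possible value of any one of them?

242

Maximizing one value means minimizing the remaining 12.
The other 12 contribute at least 12 × 15 = 180, leaving at most 1218 − 180 = 1038.
But each score is capped at 242, so the maximum is 242.
Achievable: one at 242 and the other 12 totalling 976, which fits since 12 × 15 ≤ 976 ≤ 12 × 242.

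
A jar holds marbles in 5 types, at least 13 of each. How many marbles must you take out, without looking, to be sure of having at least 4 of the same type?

16

In the worst case you draw 3 of each of the 5 types: 5 × 3 = 15.
One more forces 4 of some type, so 15 + 1 = 16.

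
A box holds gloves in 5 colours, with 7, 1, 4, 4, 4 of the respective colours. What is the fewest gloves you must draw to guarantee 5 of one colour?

18

In the worst case you take as many as possible of each colour without reaching 5: 4 + 1 + 4 + 4 + 4 = 17.
The next one must give 5 of some colour, so 17 + 1 = 18.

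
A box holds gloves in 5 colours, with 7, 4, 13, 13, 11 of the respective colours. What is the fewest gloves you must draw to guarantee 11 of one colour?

42

In the worst case you take as many as possible of each colour without reaching 11: 7 + 4 + 10 + 10 + 10 = 41.
The next one must give 11 of some colour, so 41 + 1 = 42.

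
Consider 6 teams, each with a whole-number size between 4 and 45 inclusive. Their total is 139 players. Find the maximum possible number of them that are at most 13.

4

Each value at 13 or below falls at least 45 − 13 = 32 short of the ceiling 45.
The ceiling total is 6 × 45 = 270, and we need 139, so at most ⌊(270 − 139)/32⌋ = 4 can be that low.
k = 4 is achieved by 4 values at 13 and 2 at 45, total 142; lower one of the 45's by 3 (still > 13) to reach 139.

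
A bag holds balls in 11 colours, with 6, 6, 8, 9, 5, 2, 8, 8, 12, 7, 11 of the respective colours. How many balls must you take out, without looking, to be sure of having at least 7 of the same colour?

In the worst case you take as many as possible of each colour without reaching 7: 6 + 6 + 6 + 6 + 5 + 2 + 6 + 6 + 6 + 6 + 6 = 61.
The next one must give 7 of some colour, so 61 + 1 = 62.

62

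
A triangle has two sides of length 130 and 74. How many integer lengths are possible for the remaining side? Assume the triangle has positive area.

The triangle inequality gives |130 − 74| < c < 130 + 74, i.e. 56 < c < 204.
So c can be any integer from 57 to 203: 147 values.

147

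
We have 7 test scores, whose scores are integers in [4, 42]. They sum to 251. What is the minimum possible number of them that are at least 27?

5

If only k of them are at least 27, the other 7 − k are at most 26, so the total is at most k·42 + (7 − k)·26.
This must reach 251, so k·42 + (7 − k)·26 ≥ 251, giving k ≥ 5.
Exactly 5 works: 5 values at 42 and 2 at 26 total 262; lower one of the high values by 11 (still ≥ 27) to hit 251.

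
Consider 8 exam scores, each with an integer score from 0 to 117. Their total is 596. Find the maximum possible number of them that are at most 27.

3

Suppose k of them are at most 27. Those contribute at most 27 each and the rest at most 117 each.
So the total is at most 27k + 117(8 − k) = 936 − 90k. This must still be ≥ 596, so k ≤ 3.
k = 3 is achieved by 3 values at 27 and 5 at 117, total 666; lower one of the 117's by 70 (still > 27) to reach 596.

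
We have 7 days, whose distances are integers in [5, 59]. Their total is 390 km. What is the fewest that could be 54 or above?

4

If only k of them are at least 54, the other 7 − k are at most 53, so the total is at most k·59 + (7 − k)·53.
This must reach 390, so k·59 + (7 − k)·53 ≥ 390, giving k ≥ 4.
Exactly 4 works: 4 values at 59 and 3 at 53 total 395; lower one of the high values by 5 (still ≥ 54) to hit 390.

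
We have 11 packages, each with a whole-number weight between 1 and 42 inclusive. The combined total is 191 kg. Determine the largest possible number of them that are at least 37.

5

With k values at 37 or above and the rest at least 1, the sum is at least 11 + 36k.
Since the sum is 191, we need 36k ≤ 180, i.e. k ≤ 5.
k = 5 is achieved by 5 values at 37 and 6 at 1, total 191.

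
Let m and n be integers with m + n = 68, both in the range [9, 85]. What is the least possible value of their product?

531

mn = m(68 − m) is concave in m, so over [9, 59] it is minimized at an endpoint.
The extreme feasible split is m = 9, n = 59, giving mn = 531.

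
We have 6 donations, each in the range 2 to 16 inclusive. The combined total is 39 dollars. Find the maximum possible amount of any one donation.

Maximizing one value means minimizing the remaining 5.
The other 5 contribute at least 5 × 2 = 10, leaving at most 39 − 10 = 29.
But each donation is capped at 16, so the maximum is 16.
Achievable: one at 16 and the other 5 totalling 23, which fits since 5 × 2 ≤ 23 ≤ 5 × 16.

16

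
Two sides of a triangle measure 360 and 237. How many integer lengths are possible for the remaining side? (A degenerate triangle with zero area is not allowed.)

The triangle inequality gives |360 − 237| < c < 360 + 237, i.e. 123 < c < 597.
So c can be any integer from 124 to 596: 473 values.

473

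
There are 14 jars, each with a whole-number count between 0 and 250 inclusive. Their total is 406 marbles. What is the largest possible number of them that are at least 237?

With k values at 237 or above and the rest at least 0, the sum is at least 0 + 237k.
Since the sum is 406, we need 237k ≤ 406, i.e. k ≤ 1.
k = 1 is achieved by 1 value at 237 and 13 at 0, total 237; add 169 to one value (staying below 237) to reach 406.

1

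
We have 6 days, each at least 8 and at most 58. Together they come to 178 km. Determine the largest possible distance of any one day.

To make one day as large as possible, make the other 5 as small as possible.
The other 5 contribute at least 5 × 8 = 40, leaving at most 178 − 40 = 138.
But each day is capped at 58, so the maximum is 58.
Achievable: one at 58 and the other 5 totalling 120, which fits since 5 × 8 ≤ 120 ≤ 5 × 58.

58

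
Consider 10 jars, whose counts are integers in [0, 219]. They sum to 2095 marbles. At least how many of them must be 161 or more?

Suppose at most 10 − j of them reach 161; then j values are ≤ 160 and the rest ≤ 219.
The total is then ≤ 160·j + 219·(10 − j) = 2190 − 59j. For this to be ≥ 2095 we need j ≤ 1, so at least 10 − 1 = 9 must reach 161.
Exactly 9 works: 9 values at 219 and 1 at 160 total 2131; lower one of the high values by 36 (still ≥ 161) to hit 2095.

9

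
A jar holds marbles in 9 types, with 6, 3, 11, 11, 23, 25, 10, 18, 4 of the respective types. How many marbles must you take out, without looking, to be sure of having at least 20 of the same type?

In the worst case you take as many as possible of each type without reaching 20: 6 + 3 + 11 + 11 + 19 + 19 + 10 + 18 + 4 = 101.
The next one must give 20 of some type, so 101 + 1 = 102.

102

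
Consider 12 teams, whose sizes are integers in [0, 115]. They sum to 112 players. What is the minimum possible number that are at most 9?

Let j be the number exceeding 9. Then the total is ≥ 10·j + 0·(12 − j) = 0 + 10j.
So 10j ≤ 112 and j ≤ 11; hence at least 12 − 11 = 1 are ≤ 9.
Exactly 1 works: 1 value at 0 and 11 at 10 total 110; raise one of the low values by 2 (still ≤ 9) to hit 112.

1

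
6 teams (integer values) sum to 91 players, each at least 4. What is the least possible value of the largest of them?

If every one of the 6 were at most 15, the total would be at most 6 × 15 = 90 < 91.
Equality holds with 1 value of 16 and 5 values of 15.

16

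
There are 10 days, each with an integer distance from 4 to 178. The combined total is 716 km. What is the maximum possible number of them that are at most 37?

Each value at 37 or below falls at least 178 − 37 = 141 short of the ceiling 178.
The ceiling total is 10 × 178 = 1780, and we need 716, so at most ⌊(1780 − 716)/141⌋ = 7 can be that low.
k = 7 is achieved by 7 values at 37 and 3 at 178, total 793; lower one of the 178's by 77 (still > 37) to reach 716.

7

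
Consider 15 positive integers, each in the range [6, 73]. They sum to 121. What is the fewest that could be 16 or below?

Let j be the number exceeding 16. Then the total is ≥ 17·j + 6·(15 − j) = 90 + 11j.
So 11j ≤ 31 and j ≤ 2; hence at least 15 − 2 = 13 are ≤ 16.
Exactly 13 works: 13 values at 6 and 2 at 17 total 112; raise one of the low values by 9 (still ≤ 16) to hit 121.

13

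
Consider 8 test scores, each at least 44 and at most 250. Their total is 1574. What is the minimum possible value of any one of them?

44

To make one score as small as possible, make the other 7 as large as possible.
The other 7 can take up 7 × 250 = 1750 ≥ 1574 − 44, so one score can sit at its floor of 44.
Achievable: one at 44 and the other 7 totalling 1530, which fits since 7 × 44 ≤ 1530 ≤ 7 × 250.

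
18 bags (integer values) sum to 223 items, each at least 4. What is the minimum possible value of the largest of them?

If every one of the 18 were at most 12, the total would be at most 18 × 12 = 216 < 223.
Achievable: 7 of them at 13 and 11 at 12 total 223.

13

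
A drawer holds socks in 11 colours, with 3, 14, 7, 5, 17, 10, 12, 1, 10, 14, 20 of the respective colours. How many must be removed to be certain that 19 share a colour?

In the worst case you take as many as possible of each colour without reaching 19: 3 + 14 + 7 + 5 + 17 + 10 + 12 + 1 + 10 + 14 + 18 = 111.
The next one must give 19 of some colour, so 111 + 1 = 112.

112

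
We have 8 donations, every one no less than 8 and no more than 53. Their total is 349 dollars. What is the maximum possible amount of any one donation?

53

Maximizing one value means minimizing the remaining 7.
The other 7 contribute at least 7 × 8 = 56, leaving at most 349 − 56 = 293.
But each donation is capped at 53, so the maximum is 53.
Achievable: one at 53 and the other 7 totalling 296, which fits since 7 × 8 ≤ 296 ≤ 7 × 53.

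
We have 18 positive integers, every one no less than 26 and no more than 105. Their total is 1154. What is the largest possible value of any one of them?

Maximizing one value means minimizing the remaining 17.
The other 17 contribute at least 17 × 26 = 442, leaving at most 1154 − 442 = 712.
But each integer is capped at 105, so the maximum is 105.
Achievable: one at 105 and the other 17 totalling 1049, which fits since 17 × 26 ≤ 1049 ≤ 17 × 105.

105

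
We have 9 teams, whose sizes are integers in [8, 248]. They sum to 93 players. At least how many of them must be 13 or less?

If only k of them are at most 13, the other 9 − k are at least 14, so the total is at least (9 − k)·14 + k·8.
This is ≤ 93, so (9 − k)·14 + 8k ≤ 93, which gives k ≥ 6.
Exactly 6 works: 6 values at 8 and 3 at 14 total 90; raise one of the low values by 3 (still ≤ 13) to hit 93.

6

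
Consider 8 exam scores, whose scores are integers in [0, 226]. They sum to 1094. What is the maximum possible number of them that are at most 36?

3

Suppose k of them are at most 36. Those contribute at most 36 each and the rest at most 226 each.
So the total is at most 36k + 226(8 − k) = 1808 − 190k. This must still be ≥ 1094, so k ≤ 3.
k = 3 is achieved by 3 values at 36 and 5 at 226, total 1238; lower one of the 226's by 144 (still > 36) to reach 1094.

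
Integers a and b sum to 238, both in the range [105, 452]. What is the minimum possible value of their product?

Since a + b is fixed, pushing one of them to its bound minimizes the product.
At the endpoint a = 105, b = 238 − 105 = 133, so ab = 105 × 133 = 13965.

13965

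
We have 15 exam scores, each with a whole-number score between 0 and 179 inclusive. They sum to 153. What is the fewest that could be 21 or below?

Each value above 21 is at least 22, contributing at least 22 − 0 = 22 above the floor 0.
The sum exceeds the floor total 0 by 153, so at most ⌊153/22⌋ = 6 exceed 21, and at least 9 are ≤ 21.
Exactly 9 works: 9 values at 0 and 6 at 22 total 132; raise one of the low values by 21 (still ≤ 21) to hit 153.

9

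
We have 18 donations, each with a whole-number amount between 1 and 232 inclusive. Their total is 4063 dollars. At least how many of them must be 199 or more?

Each value short of 199 is at most 198, costing at least 232 − 198 = 34 against the maximum total of 4176.
We can afford to lose at most 4176 − 4063 = 113, so at most ⌊113/34⌋ = 3 fall short, and at least 15 are ≥ 199.
Exactly 15 works: 15 values at 232 and 3 at 198 total 4074; lower one of the high values by 11 (still ≥ 199) to hit 4063.

15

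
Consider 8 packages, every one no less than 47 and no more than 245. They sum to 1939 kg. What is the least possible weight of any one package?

To make one package as small as possible, make the other 7 as large as possible.
The other 7 contribute at most 7 × 245 = 1715, leaving at least 1939 − 1715 = 224.
Since 224 ≥ 47, this is achievable: one at 224 and 7 at 245.

224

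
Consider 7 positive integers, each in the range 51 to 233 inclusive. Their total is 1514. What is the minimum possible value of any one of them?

To make one integer as small as possible, make the other 6 as large as possible.
The other 6 contribute at most 6 × 233 = 1398, leaving at least 1514 − 1398 = 116.
Since 116 ≥ 51, this is achievable: one at 116 and 6 at 233.

116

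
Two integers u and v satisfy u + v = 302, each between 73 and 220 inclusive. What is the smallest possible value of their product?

18040

uv = u(302 − u) is concave in u, so over [82, 220] it is minimized at an endpoint.
The extreme feasible split is u = 82, v = 220, giving uv = 18040.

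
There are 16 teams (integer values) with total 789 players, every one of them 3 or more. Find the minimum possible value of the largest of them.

50

The average is 789/16 > 49, so not all 16 can be 49 or less; the largest is ≥ 50.
Taking 11 copies of 49 and 5 copies of 50 gives exactly 789, so 50 is attained.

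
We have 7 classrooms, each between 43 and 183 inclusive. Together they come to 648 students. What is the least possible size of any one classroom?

43

Minimizing one value means maximizing the remaining 6.
The other 6 can take up 6 × 183 = 1098 ≥ 648 − 43, so one classroom can sit at its floor of 43.
Achievable: one at 43 and the other 6 totalling 605, which fits since 6 × 43 ≤ 605 ≤ 6 × 183.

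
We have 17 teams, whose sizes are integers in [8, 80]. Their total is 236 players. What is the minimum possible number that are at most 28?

Each value above 28 is at least 29, contributing at least 29 − 8 = 21 above the floor 8.
The sum exceeds the floor total 136 by 100, so at most ⌊100/21⌋ = 4 exceed 28, and at least 13 are ≤ 28.
Exactly 13 works: 13 values at 8 and 4 at 29 total 220; raise one of the low values by 16 (still ≤ 28) to hit 236.

13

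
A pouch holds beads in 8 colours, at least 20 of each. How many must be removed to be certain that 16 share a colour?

121

In the worst case you draw 15 of each of the 8 colours: 8 × 15 = 120.
One more forces 16 of some colour, so 120 + 1 = 121.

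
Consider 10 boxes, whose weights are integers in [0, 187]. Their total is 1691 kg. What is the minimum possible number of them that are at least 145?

6

Suppose at most 10 − j of them reach 145; then j values are ≤ 144 and the rest ≤ 187.
The total is then ≤ 144·j + 187·(10 − j) = 1870 − 43j. For this to be ≥ 1691 we need j ≤ 4, so at least 10 − 4 = 6 must reach 145.
Exactly 6 works: 6 values at 187 and 4 at 144 total 1698; lower one of the high values by 7 (still ≥ 145) to hit 1691.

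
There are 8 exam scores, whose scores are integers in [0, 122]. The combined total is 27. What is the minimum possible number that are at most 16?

If only k of them are at most 16, the other 8 − k are at least 17, so the total is at least (8 − k)·17 + k·0.
This is ≤ 27, so (8 − k)·17 + 0k ≤ 27, which gives k ≥ 7.
Exactly 7 works: 7 values at 0 and 1 at 17 total 17; raise one of the low values by 10 (still ≤ 16) to hit 27.

7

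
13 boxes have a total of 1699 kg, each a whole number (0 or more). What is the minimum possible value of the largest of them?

131

If every one of the 13 were at most 130, the total would be at most 13 × 130 = 1690 < 1699.
Equality holds with 9 values of 131 and 4 values of 130.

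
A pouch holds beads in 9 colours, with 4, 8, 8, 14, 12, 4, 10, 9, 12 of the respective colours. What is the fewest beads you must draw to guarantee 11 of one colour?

In the worst case you take as many as possible of each colour without reaching 11: 4 + 8 + 8 + 10 + 10 + 4 + 10 + 9 + 10 = 73.
The next one must give 11 of some colour, so 73 + 1 = 74.

74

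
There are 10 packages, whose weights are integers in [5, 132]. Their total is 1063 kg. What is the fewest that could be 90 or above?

Each value short of 90 is at most 89, costing at least 132 − 89 = 43 against the maximum total of 1320.
We can afford to lose at most 1320 − 1063 = 257, so at most ⌊257/43⌋ = 5 fall short, and at least 5 are ≥ 90.
Exactly 5 works: 5 values at 132 and 5 at 89 total 1105; lower one of the high values by 42 (still ≥ 90) to hit 1063.

5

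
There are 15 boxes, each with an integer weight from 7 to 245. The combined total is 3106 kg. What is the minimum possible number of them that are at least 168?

Suppose at most 15 − j of them reach 168; then j values are ≤ 167 and the rest ≤ 245.
The total is then ≤ 167·j + 245·(15 − j) = 3675 − 78j. For this to be ≥ 3106 we need j ≤ 7, so at least 15 − 7 = 8 must reach 168.
Exactly 8 works: 8 values at 245 and 7 at 167 total 3129; lower one of the high values by 23 (still ≥ 168) to hit 3106.

8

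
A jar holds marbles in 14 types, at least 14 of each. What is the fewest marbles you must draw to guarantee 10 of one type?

You could draw 9 of every type without reaching 10 of any — 126 in all.
One more forces 10 of some type, so 126 + 1 = 127.

127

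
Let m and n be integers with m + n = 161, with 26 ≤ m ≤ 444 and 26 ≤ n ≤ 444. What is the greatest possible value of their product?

6480

With m + n fixed, mn peaks when the two are closest together.
Taking m = 80 and n = 81 (both in [26, 444]) gives mn = 6480.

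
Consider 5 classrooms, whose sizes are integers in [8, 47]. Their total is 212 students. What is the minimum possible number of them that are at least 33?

4

Suppose at most 5 − j of them reach 33; then j values are ≤ 32 and the rest ≤ 47.
The total is then ≤ 32·j + 47·(5 − j) = 235 − 15j. For this to be ≥ 212 we need j ≤ 1, so at least 5 − 1 = 4 must reach 33.
Exactly 4 works: 4 values at 47 and 1 at 32 total 220; lower one of the high values by 8 (still ≥ 33) to hit 212.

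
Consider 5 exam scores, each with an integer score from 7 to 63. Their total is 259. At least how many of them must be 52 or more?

1

Each value short of 52 is at most 51, costing at least 63 − 51 = 12 against the maximum total of 315.
We can afford to lose at most 315 − 259 = 56, so at most ⌊56/12⌋ = 4 fall short, and at least 1 are ≥ 52.
Exactly 1 works: 1 value at 63 and 4 at 51 total 267; lower one of the high values by 8 (still ≥ 52) to hit 259.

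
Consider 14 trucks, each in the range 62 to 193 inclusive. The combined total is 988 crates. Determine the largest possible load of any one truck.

Maximizing one value means minimizing the remaining 13.
The other 13 contribute at least 13 × 62 = 806, leaving at most 988 − 806 = 182.
Since 182 ≤ 193, this is achievable: one at 182 and 13 at 62.

182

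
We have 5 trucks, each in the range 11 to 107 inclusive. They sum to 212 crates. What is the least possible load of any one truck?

To make one truck as small as possible, make the other 4 as large as possible.
The other 4 can take up 4 × 107 = 428 ≥ 212 − 11, so one truck can sit at its floor of 11.
Achievable: one at 11 and the other 4 totalling 201, which fits since 4 × 11 ≤ 201 ≤ 4 × 107.

11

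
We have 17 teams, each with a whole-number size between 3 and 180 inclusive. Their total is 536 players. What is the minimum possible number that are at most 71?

10

Let j be the number exceeding 71. Then the total is ≥ 72·j + 3·(17 − j) = 51 + 69j.
So 69j ≤ 485 and j ≤ 7; hence at least 17 − 7 = 10 are ≤ 71.
Exactly 10 works: 10 values at 3 and 7 at 72 total 534; raise one of the low values by 2 (still ≤ 71) to hit 536.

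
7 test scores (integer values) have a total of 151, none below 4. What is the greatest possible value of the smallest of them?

21

The 7 values sum to 151, so their minimum is at most ⌊151/7⌋ = 21.
Equality holds with 3 values of 21 and 4 values of 22.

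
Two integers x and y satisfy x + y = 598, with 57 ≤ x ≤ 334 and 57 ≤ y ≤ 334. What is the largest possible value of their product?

89401

For a fixed sum, the product xy is largest when x and y are as close as possible.
Taking x = 299 and y = 299 (both in [57, 334]) gives xy = 89401.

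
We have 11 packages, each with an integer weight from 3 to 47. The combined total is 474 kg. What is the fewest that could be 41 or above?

If only k of them are at least 41, the other 11 − k are at most 40, so the total is at most k·47 + (11 − k)·40.
This must reach 474, so k·47 + (11 − k)·40 ≥ 474, giving k ≥ 5.
Exactly 5 works: 5 values at 47 and 6 at 40 total 475; lower one of the high values by 1 (still ≥ 41) to hit 474.

5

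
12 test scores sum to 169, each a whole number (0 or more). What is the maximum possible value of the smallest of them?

The average is 169/12 < 15, so some value is ≤ 14.
Taking 11 copies of 14 and 1 copy of 15 gives exactly 169, so 14 is attained.

14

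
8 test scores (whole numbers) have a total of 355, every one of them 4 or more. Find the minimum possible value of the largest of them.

45

Some value must be at least ⌈355/8⌉ = 45, since 8 × 44 = 352 < 355.
Achievable: 3 of them at 45 and 5 at 44 total 355.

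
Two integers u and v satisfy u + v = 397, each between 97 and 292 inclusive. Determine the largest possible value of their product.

39402

With u + v fixed, uv peaks when the two are closest together.
Taking u = 198 and v = 199 (both in [97, 292]) gives uv = 39402.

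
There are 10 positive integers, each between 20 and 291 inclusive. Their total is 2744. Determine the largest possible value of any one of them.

Maximizing one value means minimizing the remaining 9.
The other 9 contribute at least 9 × 20 = 180, leaving at most 2744 − 180 = 2564.
But each integer is capped at 291, so the maximum is 291.
Achievable: one at 291 and the other 9 totalling 2453, which fits since 9 × 20 ≤ 2453 ≤ 9 × 291.

291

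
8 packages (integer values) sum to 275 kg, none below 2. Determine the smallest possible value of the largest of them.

35

The average is 275/8 > 34, so not all 8 can be 34 or less; the largest is ≥ 35.
Equality holds with 3 values of 35 and 5 values of 34.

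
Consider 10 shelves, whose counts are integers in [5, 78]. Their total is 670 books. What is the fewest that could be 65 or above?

Each value short of 65 is at most 64, costing at least 78 − 64 = 14 against the maximum total of 780.
We can afford to lose at most 780 − 670 = 110, so at most ⌊110/14⌋ = 7 fall short, and at least 3 are ≥ 65.
Exactly 3 works: 3 values at 78 and 7 at 64 total 682; lower one of the high values by 12 (still ≥ 65) to hit 670.

3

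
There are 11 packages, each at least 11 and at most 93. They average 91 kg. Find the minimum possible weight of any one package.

Minimizing one value means maximizing the remaining 10.
The total is 11 × 91 = 1001.
The other 10 contribute at most 10 × 93 = 930, leaving at least 1001 − 930 = 71.
Since 71 ≥ 11, this is achievable: one at 71 and 10 at 93.

71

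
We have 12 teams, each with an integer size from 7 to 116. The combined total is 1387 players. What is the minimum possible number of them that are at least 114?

11

Suppose at most 12 − j of them reach 114; then j values are ≤ 113 and the rest ≤ 116.
The total is then ≤ 113·j + 116·(12 − j) = 1392 − 3j. For this to be ≥ 1387 we need j ≤ 1, so at least 12 − 1 = 11 must reach 114.
Exactly 11 works: 11 values at 116 and 1 at 113 total 1389; lower one of the high values by 2 (still ≥ 114) to hit 1387.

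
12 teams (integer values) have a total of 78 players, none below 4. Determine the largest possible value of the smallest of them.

6

If every one of the 12 were at least 7, the total would be at least 12 × 7 = 84 > 78.
Taking 6 copies of 6 and 6 copies of 7 gives exactly 78, so 6 is attained.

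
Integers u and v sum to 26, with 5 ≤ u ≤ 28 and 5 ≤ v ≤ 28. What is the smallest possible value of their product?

105

uv = u(26 − u) is concave in u, so over [5, 21] it is minimized at an endpoint.
The extreme feasible split is u = 5, v = 21, giving uv = 105.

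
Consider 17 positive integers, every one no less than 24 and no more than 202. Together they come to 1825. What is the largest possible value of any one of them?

Maximizing one value means minimizing the remaining 16.
The other 16 contribute at least 16 × 24 = 384, leaving at most 1825 − 384 = 1441.
But each integer is capped at 202, so the maximum is 202.
Achievable: one at 202 and the other 16 totalling 1623, which fits since 16 × 24 ≤ 1623 ≤ 16 × 202.

202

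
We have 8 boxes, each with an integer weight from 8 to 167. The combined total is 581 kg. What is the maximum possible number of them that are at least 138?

3

If k of the values are ≥ 138, the total is ≥ 138k + 8(8 − k).
Setting 138k + 8(8 − k) ≤ 581 gives 130k ≤ 517, so k ≤ 3.
k = 3 is achieved by 3 values at 138 and 5 at 8, total 454; add 127 to one value (staying below 138) to reach 581.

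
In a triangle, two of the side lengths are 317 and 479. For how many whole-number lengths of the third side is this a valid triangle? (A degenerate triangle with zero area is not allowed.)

The triangle inequality gives |317 − 479| < c < 317 + 479, i.e. 162 < c < 796.
So c can be any integer from 163 to 795: 633 values.

633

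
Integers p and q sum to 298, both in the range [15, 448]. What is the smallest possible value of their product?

Since p + q is fixed, pushing one of them to its bound minimizes the product.
The extreme feasible split is p = 15, q = 283, giving pq = 4245.

4245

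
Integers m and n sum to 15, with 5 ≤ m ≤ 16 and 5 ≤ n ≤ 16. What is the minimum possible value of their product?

Since m + n is fixed, pushing one of them to its bound minimizes the product.
The extreme feasible split is m = 5, n = 10, giving mn = 50.

50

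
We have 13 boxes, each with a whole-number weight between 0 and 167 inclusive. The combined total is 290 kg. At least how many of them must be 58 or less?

Let j be the number exceeding 58. Then the total is ≥ 59·j + 0·(13 − j) = 0 + 59j.
So 59j ≤ 290 and j ≤ 4; hence at least 13 − 4 = 9 are ≤ 58.
Exactly 9 works: 9 values at 0 and 4 at 59 total 236; raise one of the low values by 54 (still ≤ 58) to hit 290.

9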